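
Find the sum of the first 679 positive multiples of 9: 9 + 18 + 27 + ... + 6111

Factor out 9: = 9(1 + 2 + ... + 679) = 9 × n(n+1)/2
= 9 × 679×680/2
= 9 × 230860
= 2077740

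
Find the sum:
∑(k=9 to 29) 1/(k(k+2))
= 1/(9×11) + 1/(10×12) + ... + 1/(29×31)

Partial fractions: 1/(k(k+2)) = (1/2)[1/k - 1/(k+2)]
Telescoping leaves the first two and last two terms:
= (1/2)[1/9 + 1/10 - 1/30 - 1/31]
= 203/2790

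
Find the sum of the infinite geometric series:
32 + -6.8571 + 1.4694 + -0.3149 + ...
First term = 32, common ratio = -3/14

For |r| < 1, S = a / (1 - r)
S = 32 / (1 - (-3/14))
S = 32 / (17/14)
S = 448/17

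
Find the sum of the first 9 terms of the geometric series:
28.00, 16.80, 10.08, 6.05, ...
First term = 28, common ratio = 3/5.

Sₙ = a(1 - rⁿ) / (1 - r)
S_9 = 28(1 - (3/5)^9) / (1 - (3/5))
S_9 = 28(1 - (19683/1953125)) / (2/5)
S_9 = 27068188/390625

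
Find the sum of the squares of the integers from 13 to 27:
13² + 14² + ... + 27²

Use ∑_{k=1}^{n} k² = n(n+1)(2n+1)/6, then subtract the first 12 terms.
∑_{k=1}^{27} k² = 27×28×55/6 = 6930
∑_{k=1}^{12} k² = 12×13×25/6 = 650
∑_{k=13}^{27} k² = 6930 - 650 = 6280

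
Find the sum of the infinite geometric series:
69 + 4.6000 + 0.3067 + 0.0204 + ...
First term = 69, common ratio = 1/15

For |r| < 1, S = a / (1 - r)
S = 69 / (1 - (1/15))
S = 69 / (14/15)
S = 1035/14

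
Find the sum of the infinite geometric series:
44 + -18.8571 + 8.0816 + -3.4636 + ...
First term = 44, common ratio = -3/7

For |r| < 1, S = a / (1 - r)
S = 44 / (1 - (-3/7))
S = 44 / (10/7)
S = 154/5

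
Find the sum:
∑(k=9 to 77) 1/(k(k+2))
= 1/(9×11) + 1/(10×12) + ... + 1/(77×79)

Partial fractions: 1/(k(k+2)) = (1/2)[1/k - 1/(k+2)]
Telescoping leaves the first two and last two terms:
= (1/2)[1/9 + 1/10 - 1/78 - 1/79]
= 8579/92430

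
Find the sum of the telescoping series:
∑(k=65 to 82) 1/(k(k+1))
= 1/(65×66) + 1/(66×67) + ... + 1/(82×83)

Partial fractions: 1/(k(k+1)) = 1/k - 1/(k+1)
The series telescopes:
= (1/65 - 1/66) + (1/66 - 1/67) + ... + (1/82 - 1/83)
= 1/65 - 1/83
= 18/5395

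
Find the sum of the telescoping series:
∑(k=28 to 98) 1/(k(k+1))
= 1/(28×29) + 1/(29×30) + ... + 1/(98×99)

Partial fractions: 1/(k(k+1)) = 1/k - 1/(k+1)
The series telescopes:
= (1/28 - 1/29) + (1/29 - 1/30) + ... + (1/98 - 1/99)
= 1/28 - 1/99
= 71/2772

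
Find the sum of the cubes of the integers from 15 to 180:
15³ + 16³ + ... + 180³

Use ∑_{k=1}^{n} k³ = [n(n+1)/2]², then subtract the first 14 terms.
∑_{k=1}^{180} k³ = [180×181/2]² = 16290² = 265364100
∑_{k=1}^{14} k³ = [14×15/2]² = 105² = 11025
∑_{k=15}^{180} k³ = 265364100 - 11025 = 265353075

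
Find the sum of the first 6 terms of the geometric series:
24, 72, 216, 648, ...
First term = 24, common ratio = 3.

Sₙ = a(1 - rⁿ) / (1 - r)
S_6 = 24(1 - 3^6) / (1 - 3)
S_6 = 24(1 - 729) / (-2)
S_6 = 8736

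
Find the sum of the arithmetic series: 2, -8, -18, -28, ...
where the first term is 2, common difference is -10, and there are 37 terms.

Sₙ = n/2 × (first + last)
Last term = a + (n-1)d = 2 + (37-1)×(-10) = -358
S_37 = 37/2 × (2 + (-358))
S_37 = 37/2 × (-356) = -6586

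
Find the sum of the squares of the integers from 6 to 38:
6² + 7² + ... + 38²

Use ∑_{k=1}^{n} k² = n(n+1)(2n+1)/6, then subtract the first 5 terms.
∑_{k=1}^{38} k² = 38×39×77/6 = 19019
∑_{k=1}^{5} k² = 5×6×11/6 = 55
∑_{k=6}^{38} k² = 19019 - 55 = 18964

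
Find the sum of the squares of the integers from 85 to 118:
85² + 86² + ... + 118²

Use ∑_{k=1}^{n} k² = n(n+1)(2n+1)/6, then subtract the first 84 terms.
∑_{k=1}^{118} k² = 118×119×237/6 = 554659
∑_{k=1}^{84} k² = 84×85×169/6 = 201110
∑_{k=85}^{118} k² = 554659 - 201110 = 353549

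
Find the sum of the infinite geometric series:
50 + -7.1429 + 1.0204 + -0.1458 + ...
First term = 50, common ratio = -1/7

For |r| < 1, S = a / (1 - r)
S = 50 / (1 - (-1/7))
S = 50 / (8/7)
S = 175/4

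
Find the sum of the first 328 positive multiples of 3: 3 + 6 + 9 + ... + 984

Factor out 3: = 3(1 + 2 + ... + 328) = 3 × n(n+1)/2
= 3 × 328×329/2
= 3 × 53956
= 161868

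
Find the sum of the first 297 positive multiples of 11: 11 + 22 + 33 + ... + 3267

Factor out 11: = 11(1 + 2 + ... + 297) = 11 × n(n+1)/2
= 11 × 297×298/2
= 11 × 44253
= 486783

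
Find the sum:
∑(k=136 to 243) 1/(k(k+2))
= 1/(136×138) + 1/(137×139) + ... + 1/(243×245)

Partial fractions: 1/(k(k+2)) = (1/2)[1/k - 1/(k+2)]
Telescoping leaves the first two and last two terms:
= (1/2)[1/136 + 1/137 - 1/244 - 1/245]
= 1802223/556910480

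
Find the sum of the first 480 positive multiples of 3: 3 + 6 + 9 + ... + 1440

Factor out 3: = 3(1 + 2 + ... + 480) = 3 × n(n+1)/2
= 3 × 480×481/2
= 3 × 115440
= 346320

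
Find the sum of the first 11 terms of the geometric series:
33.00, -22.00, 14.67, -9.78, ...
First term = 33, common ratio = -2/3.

Sₙ = a(1 - rⁿ) / (1 - r)
S_11 = 33(1 - (-2/3)^11) / (1 - (-2/3))
S_11 = 33(1 - (-2048/177147)) / (5/3)
S_11 = 394229/19683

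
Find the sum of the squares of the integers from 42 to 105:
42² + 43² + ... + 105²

Use ∑_{k=1}^{n} k² = n(n+1)(2n+1)/6, then subtract the first 41 terms.
∑_{k=1}^{105} k² = 105×106×211/6 = 391405
∑_{k=1}^{41} k² = 41×42×83/6 = 23821
∑_{k=42}^{105} k² = 391405 - 23821 = 367584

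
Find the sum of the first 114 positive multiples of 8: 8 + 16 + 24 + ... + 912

Factor out 8: = 8(1 + 2 + ... + 114) = 8 × n(n+1)/2
= 8 × 114×115/2
= 8 × 6555
= 52440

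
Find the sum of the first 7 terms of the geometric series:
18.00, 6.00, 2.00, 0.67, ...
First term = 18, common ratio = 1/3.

Sₙ = a(1 - rⁿ) / (1 - r)
S_7 = 18(1 - (1/3)^7) / (1 - (1/3))
S_7 = 18(1 - (1/2187)) / (2/3)
S_7 = 2186/81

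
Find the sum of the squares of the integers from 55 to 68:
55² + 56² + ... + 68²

Use ∑_{k=1}^{n} k² = n(n+1)(2n+1)/6, then subtract the first 54 terms.
∑_{k=1}^{68} k² = 68×69×137/6 = 107134
∑_{k=1}^{54} k² = 54×55×109/6 = 53955
∑_{k=55}^{68} k² = 107134 - 53955 = 53179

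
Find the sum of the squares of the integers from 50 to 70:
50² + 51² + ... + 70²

Use ∑_{k=1}^{n} k² = n(n+1)(2n+1)/6, then subtract the first 49 terms.
∑_{k=1}^{70} k² = 70×71×141/6 = 116795
∑_{k=1}^{49} k² = 49×50×99/6 = 40425
∑_{k=50}^{70} k² = 116795 - 40425 = 76370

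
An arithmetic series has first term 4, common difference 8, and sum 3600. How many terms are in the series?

Using S = n/2 × [2a + (n-1)d]
3600 = n/2 × [2(4) + (n-1)(8)]
3600 = n/2 × [8 + 8n - 8]
7200 = n × [0 + 8n]
8n² + (0)n - 7200 = 0
Discriminant: Δ = (0)² - 4(8)(-7200) = 0 + 230400 = 230400
√Δ = 480
n = [-(0) + √Δ] / (2·8) = (0 + 480) / 16 = 480 / 16 = 30
(The negative root is discarded since n must be a positive integer.)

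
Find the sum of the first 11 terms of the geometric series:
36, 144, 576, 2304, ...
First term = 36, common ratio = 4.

Sₙ = a(1 - rⁿ) / (1 - r)
S_11 = 36(1 - 4^11) / (1 - 4)
S_11 = 36(1 - 4194304) / (-3)
S_11 = 50331636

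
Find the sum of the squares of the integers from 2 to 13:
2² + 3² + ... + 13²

Use ∑_{k=1}^{n} k² = n(n+1)(2n+1)/6, then subtract the first 1 terms.
∑_{k=1}^{13} k² = 13×14×27/6 = 819
∑_{k=1}^{1} k² = 1×2×3/6 = 1
∑_{k=2}^{13} k² = 819 - 1 = 818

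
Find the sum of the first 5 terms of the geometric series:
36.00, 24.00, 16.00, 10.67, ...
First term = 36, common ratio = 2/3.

Sₙ = a(1 - rⁿ) / (1 - r)
S_5 = 36(1 - (2/3)^5) / (1 - (2/3))
S_5 = 36(1 - (32/243)) / (1/3)
S_5 = 844/9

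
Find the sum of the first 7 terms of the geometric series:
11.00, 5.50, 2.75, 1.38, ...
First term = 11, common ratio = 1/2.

Sₙ = a(1 - rⁿ) / (1 - r)
S_7 = 11(1 - (1/2)^7) / (1 - (1/2))
S_7 = 11(1 - (1/128)) / (1/2)
S_7 = 1397/64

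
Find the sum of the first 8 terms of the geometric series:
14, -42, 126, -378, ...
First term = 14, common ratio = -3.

Sₙ = a(1 - rⁿ) / (1 - r)
S_8 = 14(1 - (-3)^8) / (1 - (-3))
S_8 = 14(1 - 6561) / (4)
S_8 = -22960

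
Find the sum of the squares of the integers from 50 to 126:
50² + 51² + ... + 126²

Use ∑_{k=1}^{n} k² = n(n+1)(2n+1)/6, then subtract the first 49 terms.
∑_{k=1}^{126} k² = 126×127×253/6 = 674751
∑_{k=1}^{49} k² = 49×50×99/6 = 40425
∑_{k=50}^{126} k² = 674751 - 40425 = 634326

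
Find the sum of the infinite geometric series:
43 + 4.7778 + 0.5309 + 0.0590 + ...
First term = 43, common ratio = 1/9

For |r| < 1, S = a / (1 - r)
S = 43 / (1 - (1/9))
S = 43 / (8/9)
S = 387/8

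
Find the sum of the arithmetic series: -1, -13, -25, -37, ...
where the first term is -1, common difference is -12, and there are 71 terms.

Sₙ = n/2 × (first + last)
Last term = a + (n-1)d = -1 + (71-1)×(-12) = -841
S_71 = 71/2 × (-1 + (-841))
S_71 = 71/2 × (-842) = -29891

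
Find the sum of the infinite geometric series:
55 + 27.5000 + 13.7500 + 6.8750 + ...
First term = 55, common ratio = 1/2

For |r| < 1, S = a / (1 - r)
S = 55 / (1 - (1/2))
S = 55 / (1/2)
S = 110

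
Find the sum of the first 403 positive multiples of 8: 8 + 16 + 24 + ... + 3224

Factor out 8: = 8(1 + 2 + ... + 403) = 8 × n(n+1)/2
= 8 × 403×404/2
= 8 × 81406
= 651248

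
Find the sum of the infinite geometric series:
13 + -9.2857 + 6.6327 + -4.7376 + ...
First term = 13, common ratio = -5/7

For |r| < 1, S = a / (1 - r)
S = 13 / (1 - (-5/7))
S = 13 / (12/7)
S = 91/12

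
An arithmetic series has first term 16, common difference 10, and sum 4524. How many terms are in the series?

Using S = n/2 × [2a + (n-1)d]
4524 = n/2 × [2(16) + (n-1)(10)]
4524 = n/2 × [32 + 10n - 10]
9048 = n × [22 + 10n]
10n² + (22)n - 9048 = 0
Discriminant: Δ = (22)² - 4(10)(-9048) = 484 + 361920 = 362404
√Δ = 602
n = [-(22) + √Δ] / (2·10) = (-22 + 602) / 20 = 580 / 20 = 29
(The negative root is discarded since n must be a positive integer.)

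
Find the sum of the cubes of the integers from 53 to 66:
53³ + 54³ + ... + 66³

Use ∑_{k=1}^{n} k³ = [n(n+1)/2]², then subtract the first 52 terms.
∑_{k=1}^{66} k³ = [66×67/2]² = 2211² = 4888521
∑_{k=1}^{52} k³ = [52×53/2]² = 1378² = 1898884
∑_{k=53}^{66} k³ = 4888521 - 1898884 = 2989637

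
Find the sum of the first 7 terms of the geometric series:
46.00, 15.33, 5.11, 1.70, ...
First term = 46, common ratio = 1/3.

Sₙ = a(1 - rⁿ) / (1 - r)
S_7 = 46(1 - (1/3)^7) / (1 - (1/3))
S_7 = 46(1 - (1/2187)) / (2/3)
S_7 = 50278/729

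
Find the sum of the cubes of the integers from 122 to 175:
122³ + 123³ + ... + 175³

Use ∑_{k=1}^{n} k³ = [n(n+1)/2]², then subtract the first 121 terms.
∑_{k=1}^{175} k³ = [175×176/2]² = 15400² = 237160000
∑_{k=1}^{121} k³ = [121×122/2]² = 7381² = 54479161
∑_{k=122}^{175} k³ = 237160000 - 54479161 = 182680839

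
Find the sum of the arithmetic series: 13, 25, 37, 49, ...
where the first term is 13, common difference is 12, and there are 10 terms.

Sₙ = n/2 × (first + last)
Last term = a + (n-1)d = 13 + (10-1)×12 = 121
S_10 = 10/2 × (13 + 121)
S_10 = 10/2 × 134 = 670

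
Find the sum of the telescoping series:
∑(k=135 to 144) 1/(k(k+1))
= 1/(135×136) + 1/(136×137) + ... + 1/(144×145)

Partial fractions: 1/(k(k+1)) = 1/k - 1/(k+1)
The series telescopes:
= (1/135 - 1/136) + (1/136 - 1/137) + ... + (1/144 - 1/145)
= 1/135 - 1/145
= 2/3915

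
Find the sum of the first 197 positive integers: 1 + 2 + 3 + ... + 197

Formula: ∑k = n(n+1)/2
= 197×198/2
= 39006/2
= 19503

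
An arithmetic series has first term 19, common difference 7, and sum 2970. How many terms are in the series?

Using S = n/2 × [2a + (n-1)d]
2970 = n/2 × [2(19) + (n-1)(7)]
2970 = n/2 × [38 + 7n - 7]
5940 = n × [31 + 7n]
7n² + (31)n - 5940 = 0
Discriminant: Δ = (31)² - 4(7)(-5940) = 961 + 166320 = 167281
√Δ = 409
n = [-(31) + √Δ] / (2·7) = (-31 + 409) / 14 = 378 / 14 = 27
(The negative root is discarded since n must be a positive integer.)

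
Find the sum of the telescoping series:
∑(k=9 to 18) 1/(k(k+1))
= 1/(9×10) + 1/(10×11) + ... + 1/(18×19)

Partial fractions: 1/(k(k+1)) = 1/k - 1/(k+1)
The series telescopes:
= (1/9 - 1/10) + (1/10 - 1/11) + ... + (1/18 - 1/19)
= 1/9 - 1/19
= 10/171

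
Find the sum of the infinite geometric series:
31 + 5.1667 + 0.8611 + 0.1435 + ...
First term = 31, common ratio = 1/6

For |r| < 1, S = a / (1 - r)
S = 31 / (1 - (1/6))
S = 31 / (5/6)
S = 186/5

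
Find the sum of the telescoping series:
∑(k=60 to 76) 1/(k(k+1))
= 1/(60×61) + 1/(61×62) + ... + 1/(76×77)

Partial fractions: 1/(k(k+1)) = 1/k - 1/(k+1)
The series telescopes:
= (1/60 - 1/61) + (1/61 - 1/62) + ... + (1/76 - 1/77)
= 1/60 - 1/77
= 17/4620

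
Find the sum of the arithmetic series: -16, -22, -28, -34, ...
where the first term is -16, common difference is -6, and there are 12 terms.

Sₙ = n/2 × (first + last)
Last term = a + (n-1)d = -16 + (12-1)×(-6) = -82
S_12 = 12/2 × (-16 + (-82))
S_12 = 12/2 × (-98) = -588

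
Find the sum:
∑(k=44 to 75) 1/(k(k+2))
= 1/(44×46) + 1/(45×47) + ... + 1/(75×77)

Partial fractions: 1/(k(k+2)) = (1/2)[1/k - 1/(k+2)]
Telescoping leaves the first two and last two terms:
= (1/2)[1/44 + 1/45 - 1/76 - 1/77]
= 619/65835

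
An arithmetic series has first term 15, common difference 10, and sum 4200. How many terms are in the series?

Using S = n/2 × [2a + (n-1)d]
4200 = n/2 × [2(15) + (n-1)(10)]
4200 = n/2 × [30 + 10n - 10]
8400 = n × [20 + 10n]
10n² + (20)n - 8400 = 0
Discriminant: Δ = (20)² - 4(10)(-8400) = 400 + 336000 = 336400
√Δ = 580
n = [-(20) + √Δ] / (2·10) = (-20 + 580) / 20 = 560 / 20 = 28
(The negative root is discarded since n must be a positive integer.)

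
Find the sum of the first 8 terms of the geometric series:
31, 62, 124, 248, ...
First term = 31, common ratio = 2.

Sₙ = a(1 - rⁿ) / (1 - r)
S_8 = 31(1 - 2^8) / (1 - 2)
S_8 = 31(1 - 256) / (-1)
S_8 = 7905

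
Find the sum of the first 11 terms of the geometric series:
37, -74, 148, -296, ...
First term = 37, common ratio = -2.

Sₙ = a(1 - rⁿ) / (1 - r)
S_11 = 37(1 - (-2)^11) / (1 - (-2))
S_11 = 37(1 - (-2048)) / (3)
S_11 = 25271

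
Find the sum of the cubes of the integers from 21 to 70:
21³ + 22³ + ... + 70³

Use ∑_{k=1}^{n} k³ = [n(n+1)/2]², then subtract the first 20 terms.
∑_{k=1}^{70} k³ = [70×71/2]² = 2485² = 6175225
∑_{k=1}^{20} k³ = [20×21/2]² = 210² = 44100
∑_{k=21}^{70} k³ = 6175225 - 44100 = 6131125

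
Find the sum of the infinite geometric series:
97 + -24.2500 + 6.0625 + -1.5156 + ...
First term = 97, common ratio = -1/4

For |r| < 1, S = a / (1 - r)
S = 97 / (1 - (-1/4))
S = 97 / (5/4)
S = 388/5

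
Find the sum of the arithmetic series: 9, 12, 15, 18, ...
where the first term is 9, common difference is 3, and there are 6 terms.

Sₙ = n/2 × (first + last)
Last term = a + (n-1)d = 9 + (6-1)×3 = 24
S_6 = 6/2 × (9 + 24)
S_6 = 6/2 × 33 = 99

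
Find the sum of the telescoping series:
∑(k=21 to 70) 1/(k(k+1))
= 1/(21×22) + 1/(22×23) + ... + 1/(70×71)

Partial fractions: 1/(k(k+1)) = 1/k - 1/(k+1)
The series telescopes:
= (1/21 - 1/22) + (1/22 - 1/23) + ... + (1/70 - 1/71)
= 1/21 - 1/71
= 50/1491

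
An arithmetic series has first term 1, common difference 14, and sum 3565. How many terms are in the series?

Using S = n/2 × [2a + (n-1)d]
3565 = n/2 × [2(1) + (n-1)(14)]
3565 = n/2 × [2 + 14n - 14]
7130 = n × [-12 + 14n]
14n² + (-12)n - 7130 = 0
Discriminant: Δ = (-12)² - 4(14)(-7130) = 144 + 399280 = 399424
√Δ = 632
n = [-(-12) + √Δ] / (2·14) = (12 + 632) / 28 = 644 / 28 = 23
(The negative root is discarded since n must be a positive integer.)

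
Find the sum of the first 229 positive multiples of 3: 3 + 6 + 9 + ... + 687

Factor out 3: = 3(1 + 2 + ... + 229) = 3 × n(n+1)/2
= 3 × 229×230/2
= 3 × 26335
= 79005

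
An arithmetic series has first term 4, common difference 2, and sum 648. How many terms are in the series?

Using S = n/2 × [2a + (n-1)d]
648 = n/2 × [2(4) + (n-1)(2)]
648 = n/2 × [8 + 2n - 2]
1296 = n × [6 + 2n]
2n² + (6)n - 1296 = 0
Discriminant: Δ = (6)² - 4(2)(-1296) = 36 + 10368 = 10404
√Δ = 102
n = [-(6) + √Δ] / (2·2) = (-6 + 102) / 4 = 96 / 4 = 24
(The negative root is discarded since n must be a positive integer.)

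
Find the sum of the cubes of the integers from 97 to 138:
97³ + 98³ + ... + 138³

Use ∑_{k=1}^{n} k³ = [n(n+1)/2]², then subtract the first 96 terms.
∑_{k=1}^{138} k³ = [138×139/2]² = 9591² = 91987281
∑_{k=1}^{96} k³ = [96×97/2]² = 4656² = 21678336
∑_{k=97}^{138} k³ = 91987281 - 21678336 = 70308945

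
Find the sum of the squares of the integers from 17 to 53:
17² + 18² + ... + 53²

Use ∑_{k=1}^{n} k² = n(n+1)(2n+1)/6, then subtract the first 16 terms.
∑_{k=1}^{53} k² = 53×54×107/6 = 51039
∑_{k=1}^{16} k² = 16×17×33/6 = 1496
∑_{k=17}^{53} k² = 51039 - 1496 = 49543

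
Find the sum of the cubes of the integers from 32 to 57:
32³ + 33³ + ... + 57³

Use ∑_{k=1}^{n} k³ = [n(n+1)/2]², then subtract the first 31 terms.
∑_{k=1}^{57} k³ = [57×58/2]² = 1653² = 2732409
∑_{k=1}^{31} k³ = [31×32/2]² = 496² = 246016
∑_{k=32}^{57} k³ = 2732409 - 246016 = 2486393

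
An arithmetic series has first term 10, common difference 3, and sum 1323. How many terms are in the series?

Using S = n/2 × [2a + (n-1)d]
1323 = n/2 × [2(10) + (n-1)(3)]
1323 = n/2 × [20 + 3n - 3]
2646 = n × [17 + 3n]
3n² + (17)n - 2646 = 0
Discriminant: Δ = (17)² - 4(3)(-2646) = 289 + 31752 = 32041
√Δ = 179
n = [-(17) + √Δ] / (2·3) = (-17 + 179) / 6 = 162 / 6 = 27
(The negative root is discarded since n must be a positive integer.)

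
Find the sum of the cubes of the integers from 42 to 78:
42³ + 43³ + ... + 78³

Use ∑_{k=1}^{n} k³ = [n(n+1)/2]², then subtract the first 41 terms.
∑_{k=1}^{78} k³ = [78×79/2]² = 3081² = 9492561
∑_{k=1}^{41} k³ = [41×42/2]² = 861² = 741321
∑_{k=42}^{78} k³ = 9492561 - 741321 = 8751240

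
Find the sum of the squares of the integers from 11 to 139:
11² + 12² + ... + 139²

Use ∑_{k=1}^{n} k² = n(n+1)(2n+1)/6, then subtract the first 10 terms.
∑_{k=1}^{139} k² = 139×140×279/6 = 904890
∑_{k=1}^{10} k² = 10×11×21/6 = 385
∑_{k=11}^{139} k² = 904890 - 385 = 904505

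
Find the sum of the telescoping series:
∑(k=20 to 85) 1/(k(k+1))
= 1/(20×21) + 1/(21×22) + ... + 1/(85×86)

Partial fractions: 1/(k(k+1)) = 1/k - 1/(k+1)
The series telescopes:
= (1/20 - 1/21) + (1/21 - 1/22) + ... + (1/85 - 1/86)
= 1/20 - 1/86
= 33/860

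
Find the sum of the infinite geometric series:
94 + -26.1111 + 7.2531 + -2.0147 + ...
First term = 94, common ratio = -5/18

For |r| < 1, S = a / (1 - r)
S = 94 / (1 - (-5/18))
S = 94 / (23/18)
S = 1692/23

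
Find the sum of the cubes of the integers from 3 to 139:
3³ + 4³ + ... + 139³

Use ∑_{k=1}^{n} k³ = [n(n+1)/2]², then subtract the first 2 terms.
∑_{k=1}^{139} k³ = [139×140/2]² = 9730² = 94672900
∑_{k=1}^{2} k³ = [2×3/2]² = 3² = 9
∑_{k=3}^{139} k³ = 94672900 - 9 = 94672891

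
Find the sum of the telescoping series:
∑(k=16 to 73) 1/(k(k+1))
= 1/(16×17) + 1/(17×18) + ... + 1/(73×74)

Partial fractions: 1/(k(k+1)) = 1/k - 1/(k+1)
The series telescopes:
= (1/16 - 1/17) + (1/17 - 1/18) + ... + (1/73 - 1/74)
= 1/16 - 1/74
= 29/592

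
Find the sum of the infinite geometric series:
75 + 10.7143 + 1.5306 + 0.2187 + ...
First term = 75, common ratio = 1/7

For |r| < 1, S = a / (1 - r)
S = 75 / (1 - (1/7))
S = 75 / (6/7)
S = 175/2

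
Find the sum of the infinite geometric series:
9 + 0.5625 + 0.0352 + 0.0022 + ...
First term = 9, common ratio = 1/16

For |r| < 1, S = a / (1 - r)
S = 9 / (1 - (1/16))
S = 9 / (15/16)
S = 48/5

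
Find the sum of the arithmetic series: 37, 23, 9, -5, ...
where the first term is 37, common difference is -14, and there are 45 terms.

Sₙ = n/2 × (first + last)
Last term = a + (n-1)d = 37 + (45-1)×(-14) = -579
S_45 = 45/2 × (37 + (-579))
S_45 = 45/2 × (-542) = -12195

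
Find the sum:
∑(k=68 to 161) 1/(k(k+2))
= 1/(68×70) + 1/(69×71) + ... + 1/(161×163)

Partial fractions: 1/(k(k+2)) = (1/2)[1/k - 1/(k+2)]
Telescoping leaves the first two and last two terms:
= (1/2)[1/68 + 1/69 - 1/162 - 1/163]
= 348787/41298984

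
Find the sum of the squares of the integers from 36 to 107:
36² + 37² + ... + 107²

Use ∑_{k=1}^{n} k² = n(n+1)(2n+1)/6, then subtract the first 35 terms.
∑_{k=1}^{107} k² = 107×108×215/6 = 414090
∑_{k=1}^{35} k² = 35×36×71/6 = 14910
∑_{k=36}^{107} k² = 414090 - 14910 = 399180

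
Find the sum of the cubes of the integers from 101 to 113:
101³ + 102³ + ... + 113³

Use ∑_{k=1}^{n} k³ = [n(n+1)/2]², then subtract the first 100 terms.
∑_{k=1}^{113} k³ = [113×114/2]² = 6441² = 41486481
∑_{k=1}^{100} k³ = [100×101/2]² = 5050² = 25502500
∑_{k=101}^{113} k³ = 41486481 - 25502500 = 15983981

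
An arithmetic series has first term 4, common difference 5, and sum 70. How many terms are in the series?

Using S = n/2 × [2a + (n-1)d]
70 = n/2 × [2(4) + (n-1)(5)]
70 = n/2 × [8 + 5n - 5]
140 = n × [3 + 5n]
5n² + (3)n - 140 = 0
Discriminant: Δ = (3)² - 4(5)(-140) = 9 + 2800 = 2809
√Δ = 53
n = [-(3) + √Δ] / (2·5) = (-3 + 53) / 10 = 50 / 10 = 5
(The negative root is discarded since n must be a positive integer.)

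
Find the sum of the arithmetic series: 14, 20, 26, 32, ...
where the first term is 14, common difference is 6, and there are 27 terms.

Sₙ = n/2 × (first + last)
Last term = a + (n-1)d = 14 + (27-1)×6 = 170
S_27 = 27/2 × (14 + 170)
S_27 = 27/2 × 184 = 2484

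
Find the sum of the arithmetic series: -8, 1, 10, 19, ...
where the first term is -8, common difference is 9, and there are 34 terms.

Sₙ = n/2 × (first + last)
Last term = a + (n-1)d = -8 + (34-1)×9 = 289
S_34 = 34/2 × (-8 + 289)
S_34 = 34/2 × 281 = 4777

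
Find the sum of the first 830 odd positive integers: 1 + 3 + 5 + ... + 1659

Sum of first n odd numbers = n²
= 830²
= 688900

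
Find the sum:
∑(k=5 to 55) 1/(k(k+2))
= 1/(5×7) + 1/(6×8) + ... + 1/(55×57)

Partial fractions: 1/(k(k+2)) = (1/2)[1/k - 1/(k+2)]
Telescoping leaves the first two and last two terms:
= (1/2)[1/5 + 1/6 - 1/56 - 1/57]
= 5287/31920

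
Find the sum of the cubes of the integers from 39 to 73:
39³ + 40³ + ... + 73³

Use ∑_{k=1}^{n} k³ = [n(n+1)/2]², then subtract the first 38 terms.
∑_{k=1}^{73} k³ = [73×74/2]² = 2701² = 7295401
∑_{k=1}^{38} k³ = [38×39/2]² = 741² = 549081
∑_{k=39}^{73} k³ = 7295401 - 549081 = 6746320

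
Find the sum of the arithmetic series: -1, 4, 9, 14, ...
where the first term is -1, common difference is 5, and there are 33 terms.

Sₙ = n/2 × (first + last)
Last term = a + (n-1)d = -1 + (33-1)×5 = 159
S_33 = 33/2 × (-1 + 159)
S_33 = 33/2 × 158 = 2607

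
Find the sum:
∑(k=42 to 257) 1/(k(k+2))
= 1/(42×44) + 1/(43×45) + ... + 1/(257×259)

Partial fractions: 1/(k(k+2)) = (1/2)[1/k - 1/(k+2)]
Telescoping leaves the first two and last two terms:
= (1/2)[1/42 + 1/43 - 1/258 - 1/259]
= 219/11137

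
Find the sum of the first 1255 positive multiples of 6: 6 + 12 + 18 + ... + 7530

Factor out 6: = 6(1 + 2 + ... + 1255) = 6 × n(n+1)/2
= 6 × 1255×1256/2
= 6 × 788140
= 4728840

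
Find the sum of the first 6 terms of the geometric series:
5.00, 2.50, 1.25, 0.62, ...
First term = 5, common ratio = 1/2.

Sₙ = a(1 - rⁿ) / (1 - r)
S_6 = 5(1 - (1/2)^6) / (1 - (1/2))
S_6 = 5(1 - (1/64)) / (1/2)
S_6 = 315/32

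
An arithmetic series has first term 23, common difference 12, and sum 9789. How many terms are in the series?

Using S = n/2 × [2a + (n-1)d]
9789 = n/2 × [2(23) + (n-1)(12)]
9789 = n/2 × [46 + 12n - 12]
19578 = n × [34 + 12n]
12n² + (34)n - 19578 = 0
Discriminant: Δ = (34)² - 4(12)(-19578) = 1156 + 939744 = 940900
√Δ = 970
n = [-(34) + √Δ] / (2·12) = (-34 + 970) / 24 = 936 / 24 = 39
(The negative root is discarded since n must be a positive integer.)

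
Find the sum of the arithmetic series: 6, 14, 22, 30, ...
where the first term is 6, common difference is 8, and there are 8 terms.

Sₙ = n/2 × (first + last)
Last term = a + (n-1)d = 6 + (8-1)×8 = 62
S_8 = 8/2 × (6 + 62)
S_8 = 8/2 × 68 = 272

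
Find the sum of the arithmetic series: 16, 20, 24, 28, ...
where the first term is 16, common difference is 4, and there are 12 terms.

Sₙ = n/2 × (first + last)
Last term = a + (n-1)d = 16 + (12-1)×4 = 60
S_12 = 12/2 × (16 + 60)
S_12 = 12/2 × 76 = 456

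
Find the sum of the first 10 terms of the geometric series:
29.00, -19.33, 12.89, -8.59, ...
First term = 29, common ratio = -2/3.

Sₙ = a(1 - rⁿ) / (1 - r)
S_10 = 29(1 - (-2/3)^10) / (1 - (-2/3))
S_10 = 29(1 - (1024/59049)) / (5/3)
S_10 = 336545/19683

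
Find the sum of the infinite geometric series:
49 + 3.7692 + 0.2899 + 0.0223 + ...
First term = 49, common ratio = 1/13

For |r| < 1, S = a / (1 - r)
S = 49 / (1 - (1/13))
S = 49 / (12/13)
S = 637/12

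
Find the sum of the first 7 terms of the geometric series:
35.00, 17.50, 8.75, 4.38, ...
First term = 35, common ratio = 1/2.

Sₙ = a(1 - rⁿ) / (1 - r)
S_7 = 35(1 - (1/2)^7) / (1 - (1/2))
S_7 = 35(1 - (1/128)) / (1/2)
S_7 = 4445/64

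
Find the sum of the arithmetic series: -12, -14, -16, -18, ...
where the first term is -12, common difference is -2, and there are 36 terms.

Sₙ = n/2 × (first + last)
Last term = a + (n-1)d = -12 + (36-1)×(-2) = -82
S_36 = 36/2 × (-12 + (-82))
S_36 = 36/2 × (-94) = -1692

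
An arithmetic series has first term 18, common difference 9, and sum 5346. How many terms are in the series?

Using S = n/2 × [2a + (n-1)d]
5346 = n/2 × [2(18) + (n-1)(9)]
5346 = n/2 × [36 + 9n - 9]
10692 = n × [27 + 9n]
9n² + (27)n - 10692 = 0
Discriminant: Δ = (27)² - 4(9)(-10692) = 729 + 384912 = 385641
√Δ = 621
n = [-(27) + √Δ] / (2·9) = (-27 + 621) / 18 = 594 / 18 = 33
(The negative root is discarded since n must be a positive integer.)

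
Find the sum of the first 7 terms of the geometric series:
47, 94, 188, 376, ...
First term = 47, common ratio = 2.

Sₙ = a(1 - rⁿ) / (1 - r)
S_7 = 47(1 - 2^7) / (1 - 2)
S_7 = 47(1 - 128) / (-1)
S_7 = 5969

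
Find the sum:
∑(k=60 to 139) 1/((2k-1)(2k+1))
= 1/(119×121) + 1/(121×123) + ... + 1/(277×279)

Partial fractions: 1/((2k-1)(2k+1)) = (1/2)[1/(2k-1) - 1/(2k+1)]
The series telescopes:
= (1/2)[1/119 - 1/279]
= 80/33201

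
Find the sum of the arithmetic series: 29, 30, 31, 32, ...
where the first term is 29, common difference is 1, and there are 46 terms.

Sₙ = n/2 × (first + last)
Last term = a + (n-1)d = 29 + (46-1)×1 = 74
S_46 = 46/2 × (29 + 74)
S_46 = 46/2 × 103 = 2369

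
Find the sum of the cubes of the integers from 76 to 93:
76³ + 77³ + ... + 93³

Use ∑_{k=1}^{n} k³ = [n(n+1)/2]², then subtract the first 75 terms.
∑_{k=1}^{93} k³ = [93×94/2]² = 4371² = 19105641
∑_{k=1}^{75} k³ = [75×76/2]² = 2850² = 8122500
∑_{k=76}^{93} k³ = 19105641 - 8122500 = 10983141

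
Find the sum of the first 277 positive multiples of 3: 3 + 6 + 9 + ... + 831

Factor out 3: = 3(1 + 2 + ... + 277) = 3 × n(n+1)/2
= 3 × 277×278/2
= 3 × 38503
= 115509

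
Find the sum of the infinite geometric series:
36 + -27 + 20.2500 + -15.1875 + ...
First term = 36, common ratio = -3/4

For |r| < 1, S = a / (1 - r)
S = 36 / (1 - (-3/4))
S = 36 / (7/4)
S = 144/7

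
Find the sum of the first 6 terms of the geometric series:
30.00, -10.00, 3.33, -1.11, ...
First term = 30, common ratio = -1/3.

Sₙ = a(1 - rⁿ) / (1 - r)
S_6 = 30(1 - (-1/3)^6) / (1 - (-1/3))
S_6 = 30(1 - (1/729)) / (4/3)
S_6 = 1820/81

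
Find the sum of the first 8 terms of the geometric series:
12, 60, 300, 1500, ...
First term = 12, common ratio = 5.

Sₙ = a(1 - rⁿ) / (1 - r)
S_8 = 12(1 - 5^8) / (1 - 5)
S_8 = 12(1 - 390625) / (-4)
S_8 = 1171872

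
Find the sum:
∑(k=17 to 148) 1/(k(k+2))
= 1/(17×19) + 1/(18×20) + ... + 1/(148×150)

Partial fractions: 1/(k(k+2)) = (1/2)[1/k - 1/(k+2)]
Telescoping leaves the first two and last two terms:
= (1/2)[1/17 + 1/18 - 1/149 - 1/150]
= 57563/1139850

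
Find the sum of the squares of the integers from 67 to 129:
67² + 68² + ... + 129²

Use ∑_{k=1}^{n} k² = n(n+1)(2n+1)/6, then subtract the first 66 terms.
∑_{k=1}^{129} k² = 129×130×259/6 = 723905
∑_{k=1}^{66} k² = 66×67×133/6 = 98021
∑_{k=67}^{129} k² = 723905 - 98021 = 625884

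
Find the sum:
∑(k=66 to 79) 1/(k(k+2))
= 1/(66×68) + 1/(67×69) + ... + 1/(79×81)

Partial fractions: 1/(k(k+2)) = (1/2)[1/k - 1/(k+2)]
Telescoping leaves the first two and last two terms:
= (1/2)[1/66 + 1/67 - 1/80 - 1/81]
= 24983/9551520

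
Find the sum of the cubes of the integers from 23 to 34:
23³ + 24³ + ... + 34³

Use ∑_{k=1}^{n} k³ = [n(n+1)/2]², then subtract the first 22 terms.
∑_{k=1}^{34} k³ = [34×35/2]² = 595² = 354025
∑_{k=1}^{22} k³ = [22×23/2]² = 253² = 64009
∑_{k=23}^{34} k³ = 354025 - 64009 = 290016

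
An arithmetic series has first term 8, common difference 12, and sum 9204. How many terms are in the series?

Using S = n/2 × [2a + (n-1)d]
9204 = n/2 × [2(8) + (n-1)(12)]
9204 = n/2 × [16 + 12n - 12]
18408 = n × [4 + 12n]
12n² + (4)n - 18408 = 0
Discriminant: Δ = (4)² - 4(12)(-18408) = 16 + 883584 = 883600
√Δ = 940
n = [-(4) + √Δ] / (2·12) = (-4 + 940) / 24 = 936 / 24 = 39
(The negative root is discarded since n must be a positive integer.)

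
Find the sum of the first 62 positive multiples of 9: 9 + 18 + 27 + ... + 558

Factor out 9: = 9(1 + 2 + ... + 62) = 9 × n(n+1)/2
= 9 × 62×63/2
= 9 × 1953
= 17577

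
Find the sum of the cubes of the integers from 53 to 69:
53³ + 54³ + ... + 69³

Use ∑_{k=1}^{n} k³ = [n(n+1)/2]², then subtract the first 52 terms.
∑_{k=1}^{69} k³ = [69×70/2]² = 2415² = 5832225
∑_{k=1}^{52} k³ = [52×53/2]² = 1378² = 1898884
∑_{k=53}^{69} k³ = 5832225 - 1898884 = 3933341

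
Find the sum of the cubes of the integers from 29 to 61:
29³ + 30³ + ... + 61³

Use ∑_{k=1}^{n} k³ = [n(n+1)/2]², then subtract the first 28 terms.
∑_{k=1}^{61} k³ = [61×62/2]² = 1891² = 3575881
∑_{k=1}^{28} k³ = [28×29/2]² = 406² = 164836
∑_{k=29}^{61} k³ = 3575881 - 164836 = 3411045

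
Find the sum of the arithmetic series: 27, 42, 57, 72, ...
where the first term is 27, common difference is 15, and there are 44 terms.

Sₙ = n/2 × (first + last)
Last term = a + (n-1)d = 27 + (44-1)×15 = 672
S_44 = 44/2 × (27 + 672)
S_44 = 44/2 × 699 = 15378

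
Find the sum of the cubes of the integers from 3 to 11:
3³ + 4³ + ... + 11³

Use ∑_{k=1}^{n} k³ = [n(n+1)/2]², then subtract the first 2 terms.
∑_{k=1}^{11} k³ = [11×12/2]² = 66² = 4356
∑_{k=1}^{2} k³ = [2×3/2]² = 3² = 9
∑_{k=3}^{11} k³ = 4356 - 9 = 4347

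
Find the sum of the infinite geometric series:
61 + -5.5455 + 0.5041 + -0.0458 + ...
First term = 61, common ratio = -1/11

For |r| < 1, S = a / (1 - r)
S = 61 / (1 - (-1/11))
S = 61 / (12/11)
S = 671/12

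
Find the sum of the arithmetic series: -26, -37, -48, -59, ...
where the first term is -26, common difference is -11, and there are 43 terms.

Sₙ = n/2 × (first + last)
Last term = a + (n-1)d = -26 + (43-1)×(-11) = -488
S_43 = 43/2 × (-26 + (-488))
S_43 = 43/2 × (-514) = -11051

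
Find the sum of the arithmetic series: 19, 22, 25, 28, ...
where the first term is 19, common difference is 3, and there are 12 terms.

Sₙ = n/2 × (first + last)
Last term = a + (n-1)d = 19 + (12-1)×3 = 52
S_12 = 12/2 × (19 + 52)
S_12 = 12/2 × 71 = 426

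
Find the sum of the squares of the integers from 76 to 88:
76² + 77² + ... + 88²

Use ∑_{k=1}^{n} k² = n(n+1)(2n+1)/6, then subtract the first 75 terms.
∑_{k=1}^{88} k² = 88×89×177/6 = 231044
∑_{k=1}^{75} k² = 75×76×151/6 = 143450
∑_{k=76}^{88} k² = 231044 - 143450 = 87594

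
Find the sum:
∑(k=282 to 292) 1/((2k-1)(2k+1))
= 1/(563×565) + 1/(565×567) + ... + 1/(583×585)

Partial fractions: 1/((2k-1)(2k+1)) = (1/2)[1/(2k-1) - 1/(2k+1)]
The series telescopes:
= (1/2)[1/563 - 1/585]
= 11/329355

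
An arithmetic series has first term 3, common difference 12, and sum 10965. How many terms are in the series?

Using S = n/2 × [2a + (n-1)d]
10965 = n/2 × [2(3) + (n-1)(12)]
10965 = n/2 × [6 + 12n - 12]
21930 = n × [-6 + 12n]
12n² + (-6)n - 21930 = 0
Discriminant: Δ = (-6)² - 4(12)(-21930) = 36 + 1052640 = 1052676
√Δ = 1026
n = [-(-6) + √Δ] / (2·12) = (6 + 1026) / 24 = 1032 / 24 = 43
(The negative root is discarded since n must be a positive integer.)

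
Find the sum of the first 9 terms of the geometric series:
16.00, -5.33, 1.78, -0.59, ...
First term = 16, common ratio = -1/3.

Sₙ = a(1 - rⁿ) / (1 - r)
S_9 = 16(1 - (-1/3)^9) / (1 - (-1/3))
S_9 = 16(1 - (-1/19683)) / (4/3)
S_9 = 78736/6561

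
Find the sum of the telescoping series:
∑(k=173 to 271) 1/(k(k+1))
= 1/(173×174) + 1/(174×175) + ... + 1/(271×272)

Partial fractions: 1/(k(k+1)) = 1/k - 1/(k+1)
The series telescopes:
= (1/173 - 1/174) + (1/174 - 1/175) + ... + (1/271 - 1/272)
= 1/173 - 1/272
= 99/47056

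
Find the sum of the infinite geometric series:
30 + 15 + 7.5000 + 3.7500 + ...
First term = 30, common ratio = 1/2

For |r| < 1, S = a / (1 - r)
S = 30 / (1 - (1/2))
S = 30 / (1/2)
S = 60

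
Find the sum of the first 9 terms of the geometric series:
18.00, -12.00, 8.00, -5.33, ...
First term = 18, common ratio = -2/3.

Sₙ = a(1 - rⁿ) / (1 - r)
S_9 = 18(1 - (-2/3)^9) / (1 - (-2/3))
S_9 = 18(1 - (-512/19683)) / (5/3)
S_9 = 8078/729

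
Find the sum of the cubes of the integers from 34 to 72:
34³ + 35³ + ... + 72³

Use ∑_{k=1}^{n} k³ = [n(n+1)/2]², then subtract the first 33 terms.
∑_{k=1}^{72} k³ = [72×73/2]² = 2628² = 6906384
∑_{k=1}^{33} k³ = [33×34/2]² = 561² = 314721
∑_{k=34}^{72} k³ = 6906384 - 314721 = 6591663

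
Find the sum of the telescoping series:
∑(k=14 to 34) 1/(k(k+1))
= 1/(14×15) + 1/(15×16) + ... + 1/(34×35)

Partial fractions: 1/(k(k+1)) = 1/k - 1/(k+1)
The series telescopes:
= (1/14 - 1/15) + (1/15 - 1/16) + ... + (1/34 - 1/35)
= 1/14 - 1/35
= 3/70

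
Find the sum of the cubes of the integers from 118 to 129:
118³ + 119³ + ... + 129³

Use ∑_{k=1}^{n} k³ = [n(n+1)/2]², then subtract the first 117 terms.
∑_{k=1}^{129} k³ = [129×130/2]² = 8385² = 70308225
∑_{k=1}^{117} k³ = [117×118/2]² = 6903² = 47651409
∑_{k=118}^{129} k³ = 70308225 - 47651409 = 22656816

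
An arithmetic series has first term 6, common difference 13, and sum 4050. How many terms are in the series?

Using S = n/2 × [2a + (n-1)d]
4050 = n/2 × [2(6) + (n-1)(13)]
4050 = n/2 × [12 + 13n - 13]
8100 = n × [-1 + 13n]
13n² + (-1)n - 8100 = 0
Discriminant: Δ = (-1)² - 4(13)(-8100) = 1 + 421200 = 421201
√Δ = 649
n = [-(-1) + √Δ] / (2·13) = (1 + 649) / 26 = 650 / 26 = 25
(The negative root is discarded since n must be a positive integer.)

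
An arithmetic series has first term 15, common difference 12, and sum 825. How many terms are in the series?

Using S = n/2 × [2a + (n-1)d]
825 = n/2 × [2(15) + (n-1)(12)]
825 = n/2 × [30 + 12n - 12]
1650 = n × [18 + 12n]
12n² + (18)n - 1650 = 0
Discriminant: Δ = (18)² - 4(12)(-1650) = 324 + 79200 = 79524
√Δ = 282
n = [-(18) + √Δ] / (2·12) = (-18 + 282) / 24 = 264 / 24 = 11
(The negative root is discarded since n must be a positive integer.)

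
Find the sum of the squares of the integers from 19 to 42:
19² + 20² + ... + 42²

Use ∑_{k=1}^{n} k² = n(n+1)(2n+1)/6, then subtract the first 18 terms.
∑_{k=1}^{42} k² = 42×43×85/6 = 25585
∑_{k=1}^{18} k² = 18×19×37/6 = 2109
∑_{k=19}^{42} k² = 25585 - 2109 = 23476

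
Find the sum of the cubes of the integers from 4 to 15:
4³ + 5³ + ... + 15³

Use ∑_{k=1}^{n} k³ = [n(n+1)/2]², then subtract the first 3 terms.
∑_{k=1}^{15} k³ = [15×16/2]² = 120² = 14400
∑_{k=1}^{3} k³ = [3×4/2]² = 6² = 36
∑_{k=4}^{15} k³ = 14400 - 36 = 14364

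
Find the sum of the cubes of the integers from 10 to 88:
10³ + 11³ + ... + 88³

Use ∑_{k=1}^{n} k³ = [n(n+1)/2]², then subtract the first 9 terms.
∑_{k=1}^{88} k³ = [88×89/2]² = 3916² = 15335056
∑_{k=1}^{9} k³ = [9×10/2]² = 45² = 2025
∑_{k=10}^{88} k³ = 15335056 - 2025 = 15333031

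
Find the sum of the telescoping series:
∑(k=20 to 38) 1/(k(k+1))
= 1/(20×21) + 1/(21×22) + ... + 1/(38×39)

Partial fractions: 1/(k(k+1)) = 1/k - 1/(k+1)
The series telescopes:
= (1/20 - 1/21) + (1/21 - 1/22) + ... + (1/38 - 1/39)
= 1/20 - 1/39
= 19/780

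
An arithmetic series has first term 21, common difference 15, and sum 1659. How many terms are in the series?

Using S = n/2 × [2a + (n-1)d]
1659 = n/2 × [2(21) + (n-1)(15)]
1659 = n/2 × [42 + 15n - 15]
3318 = n × [27 + 15n]
15n² + (27)n - 3318 = 0
Discriminant: Δ = (27)² - 4(15)(-3318) = 729 + 199080 = 199809
√Δ = 447
n = [-(27) + √Δ] / (2·15) = (-27 + 447) / 30 = 420 / 30 = 14
(The negative root is discarded since n must be a positive integer.)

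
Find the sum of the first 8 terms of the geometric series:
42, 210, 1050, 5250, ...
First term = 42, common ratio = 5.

Sₙ = a(1 - rⁿ) / (1 - r)
S_8 = 42(1 - 5^8) / (1 - 5)
S_8 = 42(1 - 390625) / (-4)
S_8 = 4101552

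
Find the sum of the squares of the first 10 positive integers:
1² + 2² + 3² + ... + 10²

Formula: ∑k² = n(n+1)(2n+1)/6
= 10×11×21/6
= 2310/6
= 385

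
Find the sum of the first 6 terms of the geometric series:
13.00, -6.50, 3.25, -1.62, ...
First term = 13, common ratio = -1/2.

Sₙ = a(1 - rⁿ) / (1 - r)
S_6 = 13(1 - (-1/2)^6) / (1 - (-1/2))
S_6 = 13(1 - (1/64)) / (3/2)
S_6 = 273/32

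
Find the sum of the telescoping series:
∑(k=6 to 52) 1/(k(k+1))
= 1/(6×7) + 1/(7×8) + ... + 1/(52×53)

Partial fractions: 1/(k(k+1)) = 1/k - 1/(k+1)
The series telescopes:
= (1/6 - 1/7) + (1/7 - 1/8) + ... + (1/52 - 1/53)
= 1/6 - 1/53
= 47/318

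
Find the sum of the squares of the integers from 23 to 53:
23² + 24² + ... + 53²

Use ∑_{k=1}^{n} k² = n(n+1)(2n+1)/6, then subtract the first 22 terms.
∑_{k=1}^{53} k² = 53×54×107/6 = 51039
∑_{k=1}^{22} k² = 22×23×45/6 = 3795
∑_{k=23}^{53} k² = 51039 - 3795 = 47244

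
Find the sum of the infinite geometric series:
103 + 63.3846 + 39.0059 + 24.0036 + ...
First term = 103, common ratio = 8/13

For |r| < 1, S = a / (1 - r)
S = 103 / (1 - (8/13))
S = 103 / (5/13)
S = 1339/5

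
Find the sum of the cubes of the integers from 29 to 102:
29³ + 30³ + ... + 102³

Use ∑_{k=1}^{n} k³ = [n(n+1)/2]², then subtract the first 28 terms.
∑_{k=1}^{102} k³ = [102×103/2]² = 5253² = 27594009
∑_{k=1}^{28} k³ = [28×29/2]² = 406² = 164836
∑_{k=29}^{102} k³ = 27594009 - 164836 = 27429173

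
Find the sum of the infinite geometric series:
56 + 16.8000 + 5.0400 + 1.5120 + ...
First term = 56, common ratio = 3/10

For |r| < 1, S = a / (1 - r)
S = 56 / (1 - (3/10))
S = 56 / (7/10)
S = 80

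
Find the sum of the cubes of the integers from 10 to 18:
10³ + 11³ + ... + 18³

Use ∑_{k=1}^{n} k³ = [n(n+1)/2]², then subtract the first 9 terms.
∑_{k=1}^{18} k³ = [18×19/2]² = 171² = 29241
∑_{k=1}^{9} k³ = [9×10/2]² = 45² = 2025
∑_{k=10}^{18} k³ = 29241 - 2025 = 27216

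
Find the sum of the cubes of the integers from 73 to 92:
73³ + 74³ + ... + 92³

Use ∑_{k=1}^{n} k³ = [n(n+1)/2]², then subtract the first 72 terms.
∑_{k=1}^{92} k³ = [92×93/2]² = 4278² = 18301284
∑_{k=1}^{72} k³ = [72×73/2]² = 2628² = 6906384
∑_{k=73}^{92} k³ = 18301284 - 6906384 = 11394900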